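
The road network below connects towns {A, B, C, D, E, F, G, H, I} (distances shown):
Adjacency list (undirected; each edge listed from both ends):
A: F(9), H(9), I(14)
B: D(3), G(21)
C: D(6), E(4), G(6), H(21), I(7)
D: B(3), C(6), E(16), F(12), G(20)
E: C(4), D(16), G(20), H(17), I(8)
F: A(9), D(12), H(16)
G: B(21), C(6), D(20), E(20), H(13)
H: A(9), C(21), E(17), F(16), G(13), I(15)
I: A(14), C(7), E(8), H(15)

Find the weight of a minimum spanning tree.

56

Prim, starting at B.
Step 1: cheapest edge leaving the tree is B—D (3); add D.
Step 2: cheapest edge leaving the tree is C—D (6); add C.
Step 3: cheapest edge leaving the tree is C—E (4); add E.
Step 4: cheapest edge leaving the tree is C—G (6); add G.
Step 5: cheapest edge leaving the tree is C—I (7); add I.
Step 6: cheapest edge leaving the tree is D—F (12); add F.
Step 7: cheapest edge leaving the tree is A—F (9); add A.
Step 8: cheapest edge leaving the tree is A—H (9); add H.
MST edges: B—D, C—D, C—E, C—G, C—I, D—F, A—F, A—H; total weight 3+6+4+6+7+12+9+9 = 56.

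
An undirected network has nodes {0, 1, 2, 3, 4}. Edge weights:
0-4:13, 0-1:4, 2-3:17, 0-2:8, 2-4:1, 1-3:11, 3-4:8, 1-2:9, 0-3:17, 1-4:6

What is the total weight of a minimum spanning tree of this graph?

19

Prim, starting at 4.
Step 1: frontier [2-4 1, 1-4 6, 3-4 8, 0-4 13] → take 2-4 (1); add 2.
Step 2: frontier [0-2 8, 1-2 9, 2-3 17, 1-4 6, 3-4 8, 0-4 13] → take 1-4 (6); add 1.
Step 3: frontier [0-1 4, 1-3 11, 0-2 8, 2-3 17, 3-4 8, 0-4 13] → take 0-1 (4); add 0.
Step 4: frontier [0-3 17, 1-3 11, 2-3 17, 3-4 8] → take 3-4 (8); add 3.
MST edges: 2-4, 1-4, 0-1, 3-4; total weight 1+6+4+8 = 19.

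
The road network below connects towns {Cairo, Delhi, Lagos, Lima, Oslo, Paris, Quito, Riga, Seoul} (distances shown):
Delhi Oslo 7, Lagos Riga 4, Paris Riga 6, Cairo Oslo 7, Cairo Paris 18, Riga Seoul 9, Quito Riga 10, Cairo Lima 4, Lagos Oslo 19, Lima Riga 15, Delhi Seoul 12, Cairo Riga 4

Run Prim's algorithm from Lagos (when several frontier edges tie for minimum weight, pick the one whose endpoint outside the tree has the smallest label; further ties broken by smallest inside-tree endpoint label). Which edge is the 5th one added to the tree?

Grow the tree from Lagos using Prim:
Step 1: cheapest edge leaving the tree is Lagos Riga (4); add Riga.
Step 2: cheapest edge leaving the tree is Cairo Riga (4); add Cairo.
Step 3: cheapest edge leaving the tree is Cairo Lima (4); add Lima.
Step 4: cheapest edge leaving the tree is Paris Riga (6); add Paris.
Step 5: cheapest edge leaving the tree is Cairo Oslo (7); add Oslo.
Step 6: cheapest edge leaving the tree is Delhi Oslo (7); add Delhi.
Step 7: cheapest edge leaving the tree is Riga Seoul (9); add Seoul.
Step 8: cheapest edge leaving the tree is Quito Riga (10); add Quito.
The 5th edge added is Cairo Oslo.

Cairo-Oslo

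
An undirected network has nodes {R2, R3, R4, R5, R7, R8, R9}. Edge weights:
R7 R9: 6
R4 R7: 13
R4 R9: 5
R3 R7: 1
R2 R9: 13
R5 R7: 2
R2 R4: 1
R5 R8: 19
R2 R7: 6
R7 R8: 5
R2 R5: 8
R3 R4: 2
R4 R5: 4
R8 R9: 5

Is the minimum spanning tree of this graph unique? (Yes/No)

No

Kruskal: consider edges lightest-first.
R2 R4 (1): add. Components now {R7} {R8} {R5} {R2,R4} {R3} {R9}
R3 R7 (1): add. Components now {R3,R7} {R8} {R5} {R2,R4} {R9}
R3 R4 (2): add. Components now {R2,R3,R4,R7} {R8} {R5} {R9}
R5 R7 (2): add. Components now {R2,R3,R4,R5,R7} {R8} {R9}
R4 R5 (4): skip — R5 and R4 already connected.
R4 R9 (5): add. Components now {R2,R3,R4,R5,R7,R9} {R8}
R7 R8 (5): add. Components now {R2,R3,R4,R5,R7,R8,R9}
Non-tree edge R8 R9 has weight 5, equal to the heaviest edge on its tree cycle — swapping gives another MST of the same weight. Not unique.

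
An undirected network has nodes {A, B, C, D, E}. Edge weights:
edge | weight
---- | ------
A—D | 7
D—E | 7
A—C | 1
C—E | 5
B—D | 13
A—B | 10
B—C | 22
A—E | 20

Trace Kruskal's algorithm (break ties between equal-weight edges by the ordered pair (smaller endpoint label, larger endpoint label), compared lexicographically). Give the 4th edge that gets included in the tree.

Sort edges by weight, then run Kruskal:
A—C (1): add. Components now {A,C} {B} {D} {E}
C—E (5): add. Components now {A,C,E} {B} {D}
A—D (7): add. Components now {A,C,D,E} {B}
D—E (7): skip — D and E already connected.
A—B (10): add. Components now {A,B,C,D,E}
The 4th edge added is A—B.

A-B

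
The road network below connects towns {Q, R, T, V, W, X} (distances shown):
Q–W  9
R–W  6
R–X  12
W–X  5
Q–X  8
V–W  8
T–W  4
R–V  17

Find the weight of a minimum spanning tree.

31

Sort edges by weight, then run Kruskal:
T–W (4): add — endpoints in different components.
W–X (5): add — endpoints in different components.
R–W (6): add — endpoints in different components.
Q–X (8): add — endpoints in different components.
V–W (8): add — endpoints in different components.
MST edges: T–W, W–X, R–W, Q–X, V–W; total weight 4+5+6+8+8 = 31.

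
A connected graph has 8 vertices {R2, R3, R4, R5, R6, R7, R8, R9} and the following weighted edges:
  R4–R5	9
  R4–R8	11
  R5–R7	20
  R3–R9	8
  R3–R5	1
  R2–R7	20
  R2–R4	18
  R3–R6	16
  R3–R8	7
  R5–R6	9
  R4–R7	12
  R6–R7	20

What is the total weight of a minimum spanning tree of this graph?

Grow the tree from R3 using Prim:
Step 1: frontier [R3–R5 1, R3–R8 7, R3–R9 8, R3–R6 16] → take R3–R5 (1); add R5.
Step 2: frontier [R3–R8 7, R3–R9 8, R3–R6 16, R4–R5 9, R5–R6 9, R5–R7 20] → take R3–R8 (7); add R8.
Step 3: frontier [R3–R9 8, R3–R6 16, R4–R5 9, R5–R6 9, R5–R7 20, R4–R8 11] → take R3–R9 (8); add R9.
Step 4: frontier [R3–R6 16, R4–R5 9, R5–R6 9, R5–R7 20, R4–R8 11] → take R4–R5 (9); add R4.
Step 5: frontier [R3–R6 16, R4–R7 12, R2–R4 18, R5–R6 9, R5–R7 20] → take R5–R6 (9); add R6.
Step 6: frontier [R4–R7 12, R2–R4 18, R5–R7 20, R6–R7 20] → take R4–R7 (12); add R7.
Step 7: frontier [R2–R4 18, R2–R7 20] → take R2–R4 (18); add R2.
MST edges: R3–R5, R3–R8, R3–R9, R4–R5, R5–R6, R4–R7, R2–R4; total weight 1+7+8+9+9+12+18 = 64.

64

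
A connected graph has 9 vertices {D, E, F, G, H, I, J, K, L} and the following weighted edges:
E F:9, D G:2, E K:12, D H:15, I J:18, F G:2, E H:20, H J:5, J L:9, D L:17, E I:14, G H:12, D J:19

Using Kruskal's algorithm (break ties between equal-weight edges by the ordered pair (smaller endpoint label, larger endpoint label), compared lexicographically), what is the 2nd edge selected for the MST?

Kruskal: consider edges lightest-first.
D G (2): add — endpoints in different components.
F G (2): add — endpoints in different components.
H J (5): add — endpoints in different components.
E F (9): add — endpoints in different components.
J L (9): add — endpoints in different components.
E K (12): add — endpoints in different components.
G H (12): add — endpoints in different components.
E I (14): add — endpoints in different components.
The 2nd edge added is F G.

F-G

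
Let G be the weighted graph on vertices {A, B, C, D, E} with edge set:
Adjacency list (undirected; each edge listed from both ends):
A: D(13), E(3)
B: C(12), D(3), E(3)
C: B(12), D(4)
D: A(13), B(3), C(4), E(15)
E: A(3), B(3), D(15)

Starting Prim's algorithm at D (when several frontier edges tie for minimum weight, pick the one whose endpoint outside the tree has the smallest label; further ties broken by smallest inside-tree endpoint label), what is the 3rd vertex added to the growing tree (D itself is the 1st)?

Prim, starting at D.
Step 1: cheapest edge leaving the tree is B-D (3); add B.
Step 2: cheapest edge leaving the tree is B-E (3); add E.
Step 3: cheapest edge leaving the tree is A-E (3); add A.
Step 4: cheapest edge leaving the tree is C-D (4); add C.
Vertex order: D, B, E, A, C. The 3rd vertex is E.

E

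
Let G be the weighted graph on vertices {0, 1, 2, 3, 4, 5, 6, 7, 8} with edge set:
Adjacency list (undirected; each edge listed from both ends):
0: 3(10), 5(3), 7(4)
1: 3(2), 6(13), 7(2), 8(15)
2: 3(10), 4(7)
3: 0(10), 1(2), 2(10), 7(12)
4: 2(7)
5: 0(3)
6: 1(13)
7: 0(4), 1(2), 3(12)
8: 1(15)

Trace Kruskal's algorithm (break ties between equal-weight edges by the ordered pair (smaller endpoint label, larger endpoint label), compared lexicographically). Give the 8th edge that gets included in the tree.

1-8

Kruskal: consider edges lightest-first.
1-3 (2): add — endpoints in different components.
1-7 (2): add — endpoints in different components.
0-5 (3): add — endpoints in different components.
0-7 (4): add — endpoints in different components.
2-4 (7): add — endpoints in different components.
0-3 (10): skip — 0 and 3 already connected.
2-3 (10): add — endpoints in different components.
3-7 (12): skip — 3 and 7 already connected.
1-6 (13): add — endpoints in different components.
1-8 (15): add — endpoints in different components.
The 8th edge added is 1-8.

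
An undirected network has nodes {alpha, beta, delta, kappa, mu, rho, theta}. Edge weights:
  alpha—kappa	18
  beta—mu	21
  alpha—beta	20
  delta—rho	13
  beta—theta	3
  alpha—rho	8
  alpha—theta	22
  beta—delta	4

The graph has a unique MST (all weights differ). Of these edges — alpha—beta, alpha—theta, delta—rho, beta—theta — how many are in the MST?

2

Kruskal's algorithm — process edges by increasing weight (ties by edge label):
beta—theta (3): add — endpoints in different components.
beta—delta (4): add — endpoints in different components.
alpha—rho (8): add — endpoints in different components.
delta—rho (13): add — endpoints in different components.
alpha—kappa (18): add — endpoints in different components.
alpha—beta (20): skip — beta and alpha already connected.
beta—mu (21): add — endpoints in different components.
MST edge set: {beta—theta, beta—delta, alpha—rho, delta—rho, alpha—kappa, beta—mu}.
Of the listed edges, {delta—rho, beta—theta} are in the MST → 2.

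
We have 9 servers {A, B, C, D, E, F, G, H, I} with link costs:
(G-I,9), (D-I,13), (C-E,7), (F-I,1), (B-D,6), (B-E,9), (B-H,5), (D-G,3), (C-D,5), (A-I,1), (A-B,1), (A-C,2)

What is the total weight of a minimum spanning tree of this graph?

Prim's algorithm from I:
Step 1: frontier [A-I 1, F-I 1, G-I 9, D-I 13] → take A-I (1); add A.
Step 2: frontier [A-B 1, A-C 2, F-I 1, G-I 9, D-I 13] → take A-B (1); add B.
Step 3: frontier [A-C 2, B-H 5, B-D 6, B-E 9, F-I 1, G-I 9, D-I 13] → take F-I (1); add F.
Step 4: frontier [A-C 2, B-H 5, B-D 6, B-E 9, G-I 9, D-I 13] → take A-C (2); add C.
Step 5: frontier [B-H 5, B-D 6, B-E 9, C-D 5, C-E 7, G-I 9, D-I 13] → take C-D (5); add D.
Step 6: frontier [B-H 5, B-E 9, C-E 7, D-G 3, G-I 9] → take D-G (3); add G.
Step 7: frontier [B-H 5, B-E 9, C-E 7] → take B-H (5); add H.
Step 8: frontier [B-E 9, C-E 7] → take C-E (7); add E.
MST edges: A-I, A-B, F-I, A-C, C-D, D-G, B-H, C-E; total weight 1+1+1+2+5+3+5+7 = 25.

25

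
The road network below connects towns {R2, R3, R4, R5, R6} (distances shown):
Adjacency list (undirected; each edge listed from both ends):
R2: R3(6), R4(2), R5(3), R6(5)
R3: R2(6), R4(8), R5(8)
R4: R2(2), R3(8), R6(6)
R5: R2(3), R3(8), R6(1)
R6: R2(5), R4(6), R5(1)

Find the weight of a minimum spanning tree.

Kruskal's algorithm — process edges by increasing weight (ties by edge label):
R5 R6 (1): add — endpoints in different components.
R2 R4 (2): add — endpoints in different components.
R2 R5 (3): add — endpoints in different components.
R2 R6 (5): skip — R2 and R6 already connected.
R2 R3 (6): add — endpoints in different components.
MST edges: R5 R6, R2 R4, R2 R5, R2 R3; total weight 1+2+3+6 = 12.

12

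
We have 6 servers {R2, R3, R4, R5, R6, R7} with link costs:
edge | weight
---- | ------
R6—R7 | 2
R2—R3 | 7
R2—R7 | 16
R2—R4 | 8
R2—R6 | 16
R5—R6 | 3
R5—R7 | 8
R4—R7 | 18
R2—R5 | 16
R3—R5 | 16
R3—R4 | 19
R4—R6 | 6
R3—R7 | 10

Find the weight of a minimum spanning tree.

26

Kruskal: consider edges lightest-first.
R6—R7 (2): add. Components now {R5} {R2} {R3} {R6,R7} {R4}
R5—R6 (3): add. Components now {R5,R6,R7} {R2} {R3} {R4}
R4—R6 (6): add. Components now {R4,R5,R6,R7} {R2} {R3}
R2—R3 (7): add. Components now {R4,R5,R6,R7} {R2,R3}
R2—R4 (8): add. Components now {R2,R3,R4,R5,R6,R7}
MST edges: R6—R7, R5—R6, R4—R6, R2—R3, R2—R4; total weight 2+3+6+7+8 = 26.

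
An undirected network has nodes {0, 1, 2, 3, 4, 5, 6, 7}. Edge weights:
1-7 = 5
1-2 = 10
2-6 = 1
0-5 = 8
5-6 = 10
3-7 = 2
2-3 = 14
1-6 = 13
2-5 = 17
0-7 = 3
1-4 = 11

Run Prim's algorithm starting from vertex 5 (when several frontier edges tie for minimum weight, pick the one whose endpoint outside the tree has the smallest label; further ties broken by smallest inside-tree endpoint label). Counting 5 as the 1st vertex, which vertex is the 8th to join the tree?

4

Grow the tree from 5 using Prim:
Step 1: frontier [0-5 8, 5-6 10, 2-5 17] → take 0-5 (8); add 0.
Step 2: frontier [0-7 3, 5-6 10, 2-5 17] → take 0-7 (3); add 7.
Step 3: frontier [5-6 10, 2-5 17, 3-7 2, 1-7 5] → take 3-7 (2); add 3.
Step 4: frontier [2-3 14, 5-6 10, 2-5 17, 1-7 5] → take 1-7 (5); add 1.
Step 5: frontier [1-2 10, 1-4 11, 1-6 13, 2-3 14, 5-6 10, 2-5 17] → take 1-2 (10); add 2.
Step 6: frontier [1-4 11, 1-6 13, 2-6 1, 5-6 10] → take 2-6 (1); add 6.
Step 7: frontier [1-4 11] → take 1-4 (11); add 4.
Vertex order: 5, 0, 7, 3, 1, 2, 6, 4. The 8th vertex is 4.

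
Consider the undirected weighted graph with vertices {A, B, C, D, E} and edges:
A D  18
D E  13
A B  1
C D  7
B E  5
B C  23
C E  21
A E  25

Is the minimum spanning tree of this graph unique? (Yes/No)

Kruskal: consider edges lightest-first.
A B (1): add. Components now {A,B} {C} {D} {E}
B E (5): add. Components now {A,B,E} {C} {D}
C D (7): add. Components now {A,B,E} {C,D}
D E (13): add. Components now {A,B,C,D,E}
Every non-tree edge has weight strictly greater than the heaviest edge on the tree path between its endpoints, so the MST is unique.

Yes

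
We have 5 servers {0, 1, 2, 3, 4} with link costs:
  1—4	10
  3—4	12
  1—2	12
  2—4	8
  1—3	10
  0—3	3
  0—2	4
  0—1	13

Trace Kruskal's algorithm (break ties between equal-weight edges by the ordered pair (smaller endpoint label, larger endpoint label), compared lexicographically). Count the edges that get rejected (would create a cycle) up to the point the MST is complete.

0

Kruskal's algorithm — process edges by increasing weight (ties by edge label):
0—3 (3): add. Components now {0,3} {1} {2} {4}
0—2 (4): add. Components now {0,2,3} {1} {4}
2—4 (8): add. Components now {0,2,3,4} {1}
1—3 (10): add. Components now {0,1,2,3,4}
Edges rejected before the tree was complete: 0.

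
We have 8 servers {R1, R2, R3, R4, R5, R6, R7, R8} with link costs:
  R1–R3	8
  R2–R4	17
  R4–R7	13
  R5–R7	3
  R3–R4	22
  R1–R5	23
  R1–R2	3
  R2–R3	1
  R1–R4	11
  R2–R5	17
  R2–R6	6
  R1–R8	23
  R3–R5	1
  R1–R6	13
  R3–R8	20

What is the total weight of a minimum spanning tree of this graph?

Prim, starting at R5.
Step 1: cheapest edge leaving the tree is R3–R5 (1); add R3.
Step 2: cheapest edge leaving the tree is R2–R3 (1); add R2.
Step 3: cheapest edge leaving the tree is R1–R2 (3); add R1.
Step 4: cheapest edge leaving the tree is R5–R7 (3); add R7.
Step 5: cheapest edge leaving the tree is R2–R6 (6); add R6.
Step 6: cheapest edge leaving the tree is R1–R4 (11); add R4.
Step 7: cheapest edge leaving the tree is R3–R8 (20); add R8.
MST edges: R3–R5, R2–R3, R1–R2, R5–R7, R2–R6, R1–R4, R3–R8; total weight 1+1+3+3+6+11+20 = 45.

45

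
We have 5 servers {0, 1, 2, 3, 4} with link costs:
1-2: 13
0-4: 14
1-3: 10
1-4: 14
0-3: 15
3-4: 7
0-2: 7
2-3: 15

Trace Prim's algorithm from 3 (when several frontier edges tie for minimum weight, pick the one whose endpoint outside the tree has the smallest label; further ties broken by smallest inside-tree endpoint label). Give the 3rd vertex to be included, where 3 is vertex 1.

Prim's algorithm from 3:
Step 1: cheapest edge leaving the tree is 3-4 (7); add 4.
Step 2: cheapest edge leaving the tree is 1-3 (10); add 1.
Step 3: cheapest edge leaving the tree is 1-2 (13); add 2.
Step 4: cheapest edge leaving the tree is 0-2 (7); add 0.
Vertex order: 3, 4, 1, 2, 0. The 3rd vertex is 1.

1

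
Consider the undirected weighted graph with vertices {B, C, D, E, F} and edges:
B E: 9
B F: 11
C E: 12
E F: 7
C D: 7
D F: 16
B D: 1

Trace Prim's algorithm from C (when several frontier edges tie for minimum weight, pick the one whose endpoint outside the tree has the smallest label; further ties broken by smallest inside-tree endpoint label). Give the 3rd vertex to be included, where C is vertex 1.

Grow the tree from C using Prim:
Step 1: frontier [C D 7, C E 12] → take C D (7); add D.
Step 2: frontier [C E 12, B D 1, D F 16] → take B D (1); add B.
Step 3: frontier [B E 9, B F 11, C E 12, D F 16] → take B E (9); add E.
Step 4: frontier [B F 11, D F 16, E F 7] → take E F (7); add F.
Vertex order: C, D, B, E, F. The 3rd vertex is B.

B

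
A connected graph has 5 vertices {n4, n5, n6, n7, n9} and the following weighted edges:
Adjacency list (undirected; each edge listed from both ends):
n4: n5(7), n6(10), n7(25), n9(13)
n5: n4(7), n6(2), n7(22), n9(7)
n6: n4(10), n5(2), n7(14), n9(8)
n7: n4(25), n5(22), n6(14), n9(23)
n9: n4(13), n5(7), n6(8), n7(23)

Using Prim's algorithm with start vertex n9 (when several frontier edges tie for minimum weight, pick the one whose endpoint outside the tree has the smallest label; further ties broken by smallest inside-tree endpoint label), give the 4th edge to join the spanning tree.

Prim, starting at n9.
Step 1: frontier [n5—n9 7, n6—n9 8, n4—n9 13, n7—n9 23] → take n5—n9 (7); add n5.
Step 2: frontier [n5—n6 2, n4—n5 7, n5—n7 22, n6—n9 8, n4—n9 13, n7—n9 23] → take n5—n6 (2); add n6.
Step 3: frontier [n4—n5 7, n5—n7 22, n4—n6 10, n6—n7 14, n4—n9 13, n7—n9 23] → take n4—n5 (7); add n4.
Step 4: frontier [n4—n7 25, n5—n7 22, n6—n7 14, n7—n9 23] → take n6—n7 (14); add n7.
The 4th edge added is n6—n7.

n6-n7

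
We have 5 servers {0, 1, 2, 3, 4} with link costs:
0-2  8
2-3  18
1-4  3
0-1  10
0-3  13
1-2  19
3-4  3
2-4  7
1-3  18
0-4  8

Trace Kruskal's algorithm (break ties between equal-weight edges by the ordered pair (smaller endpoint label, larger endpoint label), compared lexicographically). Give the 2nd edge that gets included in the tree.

Kruskal's algorithm — process edges by increasing weight (ties by edge label):
1-4 (3): add. Components now {0} {1,4} {2} {3}
3-4 (3): add. Components now {0} {1,3,4} {2}
2-4 (7): add. Components now {0} {1,2,3,4}
0-2 (8): add. Components now {0,1,2,3,4}
The 2nd edge added is 3-4.

3-4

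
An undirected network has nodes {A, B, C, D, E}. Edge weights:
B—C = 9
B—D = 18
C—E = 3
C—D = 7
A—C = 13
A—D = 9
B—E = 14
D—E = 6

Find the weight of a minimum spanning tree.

Kruskal's algorithm — process edges by increasing weight (ties by edge label):
C—E (3): add. Components now {A} {B} {C,E} {D}
D—E (6): add. Components now {A} {B} {C,D,E}
C—D (7): skip — C and D already connected.
A—D (9): add. Components now {A,C,D,E} {B}
B—C (9): add. Components now {A,B,C,D,E}
MST edges: C—E, D—E, A—D, B—C; total weight 3+6+9+9 = 27.

27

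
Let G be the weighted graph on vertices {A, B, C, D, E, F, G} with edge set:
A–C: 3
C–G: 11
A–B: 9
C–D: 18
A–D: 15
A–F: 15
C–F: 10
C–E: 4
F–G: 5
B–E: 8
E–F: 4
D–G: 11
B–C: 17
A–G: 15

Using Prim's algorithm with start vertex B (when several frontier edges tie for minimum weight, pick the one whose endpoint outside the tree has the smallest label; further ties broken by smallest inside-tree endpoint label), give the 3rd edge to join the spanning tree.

A-C

Grow the tree from B using Prim:
Step 1: frontier [B–E 8, A–B 9, B–C 17] → take B–E (8); add E.
Step 2: frontier [A–B 9, B–C 17, C–E 4, E–F 4] → take C–E (4); add C.
Step 3: frontier [A–B 9, A–C 3, C–F 10, C–G 11, C–D 18, E–F 4] → take A–C (3); add A.
Step 4: frontier [A–D 15, A–F 15, A–G 15, C–F 10, C–G 11, C–D 18, E–F 4] → take E–F (4); add F.
Step 5: frontier [A–D 15, A–G 15, C–G 11, C–D 18, F–G 5] → take F–G (5); add G.
Step 6: frontier [A–D 15, C–D 18, D–G 11] → take D–G (11); add D.
The 3rd edge added is A–C.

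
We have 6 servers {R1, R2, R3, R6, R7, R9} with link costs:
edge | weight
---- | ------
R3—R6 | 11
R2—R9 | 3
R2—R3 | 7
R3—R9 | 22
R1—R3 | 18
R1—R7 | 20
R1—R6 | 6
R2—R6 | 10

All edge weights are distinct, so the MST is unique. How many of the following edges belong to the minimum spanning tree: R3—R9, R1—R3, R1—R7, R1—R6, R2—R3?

3

Kruskal's algorithm — process edges by increasing weight (ties by edge label):
R2—R9 (3): add. Components now {R1} {R3} {R6} {R2,R9} {R7}
R1—R6 (6): add. Components now {R1,R6} {R3} {R2,R9} {R7}
R2—R3 (7): add. Components now {R1,R6} {R2,R3,R9} {R7}
R2—R6 (10): add. Components now {R1,R2,R3,R6,R9} {R7}
R3—R6 (11): skip — R3 and R6 already connected.
R1—R3 (18): skip — R1 and R3 already connected.
R1—R7 (20): add. Components now {R1,R2,R3,R6,R7,R9}
MST edge set: {R2—R9, R1—R6, R2—R3, R2—R6, R1—R7}.
Of the listed edges, {R1—R7, R1—R6, R2—R3} are in the MST → 3.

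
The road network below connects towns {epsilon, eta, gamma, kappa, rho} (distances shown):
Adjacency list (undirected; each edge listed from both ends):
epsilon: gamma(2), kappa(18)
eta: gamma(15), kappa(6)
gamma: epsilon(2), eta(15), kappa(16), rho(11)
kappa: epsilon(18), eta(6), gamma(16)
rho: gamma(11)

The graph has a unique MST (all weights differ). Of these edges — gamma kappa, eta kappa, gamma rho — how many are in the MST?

2

Sort edges by weight, then run Kruskal:
epsilon gamma (2): add — endpoints in different components.
eta kappa (6): add — endpoints in different components.
gamma rho (11): add — endpoints in different components.
eta gamma (15): add — endpoints in different components.
MST edge set: {epsilon gamma, eta kappa, gamma rho, eta gamma}.
Of the listed edges, {eta kappa, gamma rho} are in the MST → 2.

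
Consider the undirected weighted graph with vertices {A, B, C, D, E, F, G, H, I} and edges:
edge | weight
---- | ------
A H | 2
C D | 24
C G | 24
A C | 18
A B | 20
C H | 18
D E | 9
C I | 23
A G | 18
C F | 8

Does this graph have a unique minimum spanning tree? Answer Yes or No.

No

Sort edges by weight, then run Kruskal:
A H (2): add — endpoints in different components.
C F (8): add — endpoints in different components.
D E (9): add — endpoints in different components.
A C (18): add — endpoints in different components.
A G (18): add — endpoints in different components.
C H (18): skip — C and H already connected.
A B (20): add — endpoints in different components.
C I (23): add — endpoints in different components.
C D (24): add — endpoints in different components.
Non-tree edge C H has weight 18, equal to the heaviest edge on its tree cycle — swapping gives another MST of the same weight. Not unique.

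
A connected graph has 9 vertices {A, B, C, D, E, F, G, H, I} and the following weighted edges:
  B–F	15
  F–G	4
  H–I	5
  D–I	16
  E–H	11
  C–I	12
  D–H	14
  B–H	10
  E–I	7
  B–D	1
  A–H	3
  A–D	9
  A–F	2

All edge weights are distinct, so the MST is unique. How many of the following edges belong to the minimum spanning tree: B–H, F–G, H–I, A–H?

3

Kruskal: consider edges lightest-first.
B–D (1): add — endpoints in different components.
A–F (2): add — endpoints in different components.
A–H (3): add — endpoints in different components.
F–G (4): add — endpoints in different components.
H–I (5): add — endpoints in different components.
E–I (7): add — endpoints in different components.
A–D (9): add — endpoints in different components.
B–H (10): skip — B and H already connected.
E–H (11): skip — E and H already connected.
C–I (12): add — endpoints in different components.
MST edge set: {B–D, A–F, A–H, F–G, H–I, E–I, A–D, C–I}.
Of the listed edges, {F–G, H–I, A–H} are in the MST → 3.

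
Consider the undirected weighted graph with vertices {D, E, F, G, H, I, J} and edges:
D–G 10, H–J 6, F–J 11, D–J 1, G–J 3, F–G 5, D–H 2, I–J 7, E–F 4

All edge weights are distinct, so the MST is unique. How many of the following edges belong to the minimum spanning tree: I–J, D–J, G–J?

3

Sort edges by weight, then run Kruskal:
D–J (1): add. Components now {D,J} {E} {F} {G} {H} {I}
D–H (2): add. Components now {D,H,J} {E} {F} {G} {I}
G–J (3): add. Components now {D,G,H,J} {E} {F} {I}
E–F (4): add. Components now {D,G,H,J} {E,F} {I}
F–G (5): add. Components now {D,E,F,G,H,J} {I}
H–J (6): skip — H and J already connected.
I–J (7): add. Components now {D,E,F,G,H,I,J}
MST edge set: {D–J, D–H, G–J, E–F, F–G, I–J}.
Of the listed edges, {I–J, D–J, G–J} are in the MST → 3.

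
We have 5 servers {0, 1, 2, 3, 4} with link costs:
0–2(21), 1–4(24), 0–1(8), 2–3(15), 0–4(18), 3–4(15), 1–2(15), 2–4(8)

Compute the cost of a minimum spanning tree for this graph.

Kruskal's algorithm — process edges by increasing weight (ties by edge label):
0–1 (8): add — endpoints in different components.
2–4 (8): add — endpoints in different components.
1–2 (15): add — endpoints in different components.
2–3 (15): add — endpoints in different components.
MST edges: 0–1, 2–4, 1–2, 2–3; total weight 8+8+15+15 = 46.

46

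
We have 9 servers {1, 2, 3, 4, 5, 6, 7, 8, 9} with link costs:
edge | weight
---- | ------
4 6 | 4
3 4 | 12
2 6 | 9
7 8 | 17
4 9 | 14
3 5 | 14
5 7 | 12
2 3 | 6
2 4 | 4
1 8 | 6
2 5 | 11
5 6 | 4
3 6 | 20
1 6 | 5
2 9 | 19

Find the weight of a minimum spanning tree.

Prim's algorithm from 5:
Step 1: cheapest edge leaving the tree is 5 6 (4); add 6.
Step 2: cheapest edge leaving the tree is 4 6 (4); add 4.
Step 3: cheapest edge leaving the tree is 2 4 (4); add 2.
Step 4: cheapest edge leaving the tree is 1 6 (5); add 1.
Step 5: cheapest edge leaving the tree is 2 3 (6); add 3.
Step 6: cheapest edge leaving the tree is 1 8 (6); add 8.
Step 7: cheapest edge leaving the tree is 5 7 (12); add 7.
Step 8: cheapest edge leaving the tree is 4 9 (14); add 9.
MST edges: 5 6, 4 6, 2 4, 1 6, 2 3, 1 8, 5 7, 4 9; total weight 4+4+4+5+6+6+12+14 = 55.

55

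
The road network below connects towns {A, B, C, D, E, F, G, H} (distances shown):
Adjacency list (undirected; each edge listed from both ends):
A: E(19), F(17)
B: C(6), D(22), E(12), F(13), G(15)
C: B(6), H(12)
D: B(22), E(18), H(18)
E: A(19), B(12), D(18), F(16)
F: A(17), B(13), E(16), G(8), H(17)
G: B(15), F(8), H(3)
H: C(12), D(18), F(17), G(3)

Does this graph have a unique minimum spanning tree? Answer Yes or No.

Kruskal: consider edges lightest-first.
G–H (3): add — endpoints in different components.
B–C (6): add — endpoints in different components.
F–G (8): add — endpoints in different components.
B–E (12): add — endpoints in different components.
C–H (12): add — endpoints in different components.
B–F (13): skip — B and F already connected.
B–G (15): skip — B and G already connected.
E–F (16): skip — E and F already connected.
A–F (17): add — endpoints in different components.
F–H (17): skip — F and H already connected.
D–E (18): add — endpoints in different components.
Non-tree edge D–H has weight 18, equal to the heaviest edge on its tree cycle — swapping gives another MST of the same weight. Not unique.

No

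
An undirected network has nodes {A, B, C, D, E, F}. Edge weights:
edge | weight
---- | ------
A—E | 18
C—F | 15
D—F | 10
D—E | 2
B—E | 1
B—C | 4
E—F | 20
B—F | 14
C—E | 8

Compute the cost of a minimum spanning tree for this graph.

35

Kruskal's algorithm — process edges by increasing weight (ties by edge label):
B—E (1): add — endpoints in different components.
D—E (2): add — endpoints in different components.
B—C (4): add — endpoints in different components.
C—E (8): skip — C and E already connected.
D—F (10): add — endpoints in different components.
B—F (14): skip — B and F already connected.
C—F (15): skip — C and F already connected.
A—E (18): add — endpoints in different components.
MST edges: B—E, D—E, B—C, D—F, A—E; total weight 1+2+4+10+18 = 35.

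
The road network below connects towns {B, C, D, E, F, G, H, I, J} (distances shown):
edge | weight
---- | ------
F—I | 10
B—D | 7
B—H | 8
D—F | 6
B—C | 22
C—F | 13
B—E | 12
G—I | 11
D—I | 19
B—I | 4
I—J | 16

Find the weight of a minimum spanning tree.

77

Sort edges by weight, then run Kruskal:
B—I (4): add — endpoints in different components.
D—F (6): add — endpoints in different components.
B—D (7): add — endpoints in different components.
B—H (8): add — endpoints in different components.
F—I (10): skip — F and I already connected.
G—I (11): add — endpoints in different components.
B—E (12): add — endpoints in different components.
C—F (13): add — endpoints in different components.
I—J (16): add — endpoints in different components.
MST edges: B—I, D—F, B—D, B—H, G—I, B—E, C—F, I—J; total weight 4+6+7+8+11+12+13+16 = 77.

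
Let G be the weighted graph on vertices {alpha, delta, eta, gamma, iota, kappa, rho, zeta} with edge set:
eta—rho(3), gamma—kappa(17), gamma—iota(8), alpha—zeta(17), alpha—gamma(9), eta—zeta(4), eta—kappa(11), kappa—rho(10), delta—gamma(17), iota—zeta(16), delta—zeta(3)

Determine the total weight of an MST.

53

Prim, starting at kappa.
Step 1: cheapest edge leaving the tree is kappa—rho (10); add rho.
Step 2: cheapest edge leaving the tree is eta—rho (3); add eta.
Step 3: cheapest edge leaving the tree is eta—zeta (4); add zeta.
Step 4: cheapest edge leaving the tree is delta—zeta (3); add delta.
Step 5: cheapest edge leaving the tree is iota—zeta (16); add iota.
Step 6: cheapest edge leaving the tree is gamma—iota (8); add gamma.
Step 7: cheapest edge leaving the tree is alpha—gamma (9); add alpha.
MST edges: kappa—rho, eta—rho, eta—zeta, delta—zeta, iota—zeta, gamma—iota, alpha—gamma; total weight 10+3+4+3+16+8+9 = 53.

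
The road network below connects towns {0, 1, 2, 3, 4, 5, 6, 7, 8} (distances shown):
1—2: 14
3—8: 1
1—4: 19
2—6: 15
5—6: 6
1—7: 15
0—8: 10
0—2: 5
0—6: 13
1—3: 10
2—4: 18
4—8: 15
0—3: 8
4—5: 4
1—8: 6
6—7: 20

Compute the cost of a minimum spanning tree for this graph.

Sort edges by weight, then run Kruskal:
3—8 (1): add — endpoints in different components.
4—5 (4): add — endpoints in different components.
0—2 (5): add — endpoints in different components.
1—8 (6): add — endpoints in different components.
5—6 (6): add — endpoints in different components.
0—3 (8): add — endpoints in different components.
0—8 (10): skip — 0 and 8 already connected.
1—3 (10): skip — 1 and 3 already connected.
0—6 (13): add — endpoints in different components.
1—2 (14): skip — 1 and 2 already connected.
1—7 (15): add — endpoints in different components.
MST edges: 3—8, 4—5, 0—2, 1—8, 5—6, 0—3, 0—6, 1—7; total weight 1+4+5+6+6+8+13+15 = 58.

58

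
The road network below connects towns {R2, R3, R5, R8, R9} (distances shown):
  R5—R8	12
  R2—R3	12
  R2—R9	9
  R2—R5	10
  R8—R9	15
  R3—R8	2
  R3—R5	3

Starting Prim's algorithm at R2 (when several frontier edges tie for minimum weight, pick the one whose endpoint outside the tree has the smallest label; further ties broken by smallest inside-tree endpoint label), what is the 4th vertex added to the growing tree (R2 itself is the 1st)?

R3

Prim, starting at R2.
Step 1: cheapest edge leaving the tree is R2—R9 (9); add R9.
Step 2: cheapest edge leaving the tree is R2—R5 (10); add R5.
Step 3: cheapest edge leaving the tree is R3—R5 (3); add R3.
Step 4: cheapest edge leaving the tree is R3—R8 (2); add R8.
Vertex order: R2, R9, R5, R3, R8. The 4th vertex is R3.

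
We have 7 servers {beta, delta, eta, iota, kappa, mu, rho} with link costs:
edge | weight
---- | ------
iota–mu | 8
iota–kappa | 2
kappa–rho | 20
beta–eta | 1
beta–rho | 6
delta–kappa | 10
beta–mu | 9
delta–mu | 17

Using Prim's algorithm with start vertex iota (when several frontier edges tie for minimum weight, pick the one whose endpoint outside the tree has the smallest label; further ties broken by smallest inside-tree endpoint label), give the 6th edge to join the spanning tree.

delta-kappa

Grow the tree from iota using Prim:
Step 1: cheapest edge leaving the tree is iota–kappa (2); add kappa.
Step 2: cheapest edge leaving the tree is iota–mu (8); add mu.
Step 3: cheapest edge leaving the tree is beta–mu (9); add beta.
Step 4: cheapest edge leaving the tree is beta–eta (1); add eta.
Step 5: cheapest edge leaving the tree is beta–rho (6); add rho.
Step 6: cheapest edge leaving the tree is delta–kappa (10); add delta.
The 6th edge added is delta–kappa.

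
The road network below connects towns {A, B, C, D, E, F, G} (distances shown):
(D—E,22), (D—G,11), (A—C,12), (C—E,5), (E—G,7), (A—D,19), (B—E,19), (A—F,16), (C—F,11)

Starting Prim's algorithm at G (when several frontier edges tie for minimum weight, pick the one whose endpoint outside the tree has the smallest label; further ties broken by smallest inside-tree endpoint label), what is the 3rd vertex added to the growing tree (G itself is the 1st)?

Prim, starting at G.
Step 1: frontier [E—G 7, D—G 11] → take E—G (7); add E.
Step 2: frontier [C—E 5, B—E 19, D—E 22, D—G 11] → take C—E (5); add C.
Step 3: frontier [C—F 11, A—C 12, B—E 19, D—E 22, D—G 11] → take D—G (11); add D.
Step 4: frontier [C—F 11, A—C 12, A—D 19, B—E 19] → take C—F (11); add F.
Step 5: frontier [A—C 12, A—D 19, B—E 19, A—F 16] → take A—C (12); add A.
Step 6: frontier [B—E 19] → take B—E (19); add B.
Vertex order: G, E, C, D, F, A, B. The 3rd vertex is C.

C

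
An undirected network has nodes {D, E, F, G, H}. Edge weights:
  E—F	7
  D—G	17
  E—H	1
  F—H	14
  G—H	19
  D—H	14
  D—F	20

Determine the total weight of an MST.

39

Kruskal's algorithm — process edges by increasing weight (ties by edge label):
E—H (1): add — endpoints in different components.
E—F (7): add — endpoints in different components.
D—H (14): add — endpoints in different components.
F—H (14): skip — F and H already connected.
D—G (17): add — endpoints in different components.
MST edges: E—H, E—F, D—H, D—G; total weight 1+7+14+17 = 39.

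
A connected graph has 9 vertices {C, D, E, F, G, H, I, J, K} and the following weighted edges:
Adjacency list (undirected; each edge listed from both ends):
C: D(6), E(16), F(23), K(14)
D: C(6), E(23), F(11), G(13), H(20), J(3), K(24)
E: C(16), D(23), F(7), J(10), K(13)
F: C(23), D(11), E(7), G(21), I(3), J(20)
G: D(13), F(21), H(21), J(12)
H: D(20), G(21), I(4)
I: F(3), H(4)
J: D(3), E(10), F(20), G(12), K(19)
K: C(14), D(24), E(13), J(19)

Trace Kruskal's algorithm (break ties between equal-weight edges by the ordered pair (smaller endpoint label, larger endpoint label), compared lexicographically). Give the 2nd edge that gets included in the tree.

Kruskal's algorithm — process edges by increasing weight (ties by edge label):
D J (3): add — endpoints in different components.
F I (3): add — endpoints in different components.
H I (4): add — endpoints in different components.
C D (6): add — endpoints in different components.
E F (7): add — endpoints in different components.
E J (10): add — endpoints in different components.
D F (11): skip — D and F already connected.
G J (12): add — endpoints in different components.
D G (13): skip — D and G already connected.
E K (13): add — endpoints in different components.
The 2nd edge added is F I.

F-I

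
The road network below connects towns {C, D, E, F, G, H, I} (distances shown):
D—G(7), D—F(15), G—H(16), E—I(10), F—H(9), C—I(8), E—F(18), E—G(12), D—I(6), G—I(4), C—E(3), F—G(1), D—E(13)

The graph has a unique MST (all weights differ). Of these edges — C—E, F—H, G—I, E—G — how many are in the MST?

Kruskal's algorithm — process edges by increasing weight (ties by edge label):
F—G (1): add. Components now {C} {D} {E} {F,G} {H} {I}
C—E (3): add. Components now {C,E} {D} {F,G} {H} {I}
G—I (4): add. Components now {C,E} {D} {F,G,I} {H}
D—I (6): add. Components now {C,E} {D,F,G,I} {H}
D—G (7): skip — D and G already connected.
C—I (8): add. Components now {C,D,E,F,G,I} {H}
F—H (9): add. Components now {C,D,E,F,G,H,I}
MST edge set: {F—G, C—E, G—I, D—I, C—I, F—H}.
Of the listed edges, {C—E, F—H, G—I} are in the MST → 3.

3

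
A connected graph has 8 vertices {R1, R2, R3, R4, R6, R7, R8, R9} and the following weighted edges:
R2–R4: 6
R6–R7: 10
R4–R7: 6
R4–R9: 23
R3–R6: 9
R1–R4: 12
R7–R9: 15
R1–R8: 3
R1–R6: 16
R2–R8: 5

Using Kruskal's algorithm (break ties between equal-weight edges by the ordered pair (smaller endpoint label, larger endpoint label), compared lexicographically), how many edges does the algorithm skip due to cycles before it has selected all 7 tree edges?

Kruskal: consider edges lightest-first.
R1–R8 (3): add — endpoints in different components.
R2–R8 (5): add — endpoints in different components.
R2–R4 (6): add — endpoints in different components.
R4–R7 (6): add — endpoints in different components.
R3–R6 (9): add — endpoints in different components.
R6–R7 (10): add — endpoints in different components.
R1–R4 (12): skip — R4 and R1 already connected.
R7–R9 (15): add — endpoints in different components.
Edges rejected before the tree was complete: 1.

1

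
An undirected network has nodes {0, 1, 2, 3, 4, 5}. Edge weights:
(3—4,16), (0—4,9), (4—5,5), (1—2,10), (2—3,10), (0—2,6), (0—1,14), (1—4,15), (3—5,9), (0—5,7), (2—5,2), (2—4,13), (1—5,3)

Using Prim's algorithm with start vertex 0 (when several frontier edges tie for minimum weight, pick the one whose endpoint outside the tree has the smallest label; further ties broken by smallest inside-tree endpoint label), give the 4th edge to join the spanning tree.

Prim, starting at 0.
Step 1: frontier [0—2 6, 0—5 7, 0—4 9, 0—1 14] → take 0—2 (6); add 2.
Step 2: frontier [0—5 7, 0—4 9, 0—1 14, 2—5 2, 1—2 10, 2—3 10, 2—4 13] → take 2—5 (2); add 5.
Step 3: frontier [0—4 9, 0—1 14, 1—2 10, 2—3 10, 2—4 13, 1—5 3, 4—5 5, 3—5 9] → take 1—5 (3); add 1.
Step 4: frontier [0—4 9, 1—4 15, 2—3 10, 2—4 13, 4—5 5, 3—5 9] → take 4—5 (5); add 4.
Step 5: frontier [2—3 10, 3—4 16, 3—5 9] → take 3—5 (9); add 3.
The 4th edge added is 4—5.

4-5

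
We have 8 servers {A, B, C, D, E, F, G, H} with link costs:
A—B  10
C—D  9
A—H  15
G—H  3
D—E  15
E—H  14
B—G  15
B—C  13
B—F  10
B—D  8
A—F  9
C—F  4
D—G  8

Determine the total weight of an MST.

55

Kruskal: consider edges lightest-first.
G—H (3): add — endpoints in different components.
C—F (4): add — endpoints in different components.
B—D (8): add — endpoints in different components.
D—G (8): add — endpoints in different components.
A—F (9): add — endpoints in different components.
C—D (9): add — endpoints in different components.
A—B (10): skip — A and B already connected.
B—F (10): skip — B and F already connected.
B—C (13): skip — B and C already connected.
E—H (14): add — endpoints in different components.
MST edges: G—H, C—F, B—D, D—G, A—F, C—D, E—H; total weight 3+4+8+8+9+9+14 = 55.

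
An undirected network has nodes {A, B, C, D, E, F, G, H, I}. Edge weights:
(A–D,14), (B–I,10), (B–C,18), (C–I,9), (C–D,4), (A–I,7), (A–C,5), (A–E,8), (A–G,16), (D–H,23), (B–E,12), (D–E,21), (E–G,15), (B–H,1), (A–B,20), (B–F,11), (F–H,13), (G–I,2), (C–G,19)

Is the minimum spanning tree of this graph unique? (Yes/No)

Yes

Kruskal's algorithm — process edges by increasing weight (ties by edge label):
B–H (1): add — endpoints in different components.
G–I (2): add — endpoints in different components.
C–D (4): add — endpoints in different components.
A–C (5): add — endpoints in different components.
A–I (7): add — endpoints in different components.
A–E (8): add — endpoints in different components.
C–I (9): skip — C and I already connected.
B–I (10): add — endpoints in different components.
B–F (11): add — endpoints in different components.
Every non-tree edge has weight strictly greater than the heaviest edge on the tree path between its endpoints, so the MST is unique.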